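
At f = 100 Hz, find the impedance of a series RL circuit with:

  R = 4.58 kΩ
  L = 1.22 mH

Step 1 — Angular frequency: ω = 2π·f = 2π·100 = 628.3 rad/s.
Step 2 — Component impedances:
  R: Z = R = 4580 Ω
  L: Z = jωL = j·628.3·0.00122 = 0 + j0.7665 Ω
Step 3 — Series combination: Z_total = R + L = 4580 + j0.7665 Ω = 4580∠0.0° Ω.

Z = 4580 + j0.7665 Ω = 4580∠0.0° Ω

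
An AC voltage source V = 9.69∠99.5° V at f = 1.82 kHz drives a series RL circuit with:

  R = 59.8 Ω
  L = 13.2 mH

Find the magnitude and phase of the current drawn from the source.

Step 1 — Angular frequency: ω = 2π·f = 2π·1820 = 1.144e+04 rad/s.
Step 2 — Component impedances:
  R: Z = R = 59.8 Ω
  L: Z = jωL = j·1.144e+04·0.0132 = 0 + j150.9 Ω
Step 3 — Series combination: Z_total = R + L = 59.8 + j150.9 Ω = 162.4∠68.4° Ω.
Step 4 — Source phasor: V = 9.69∠99.5° V = -1.599 + j9.557 V.
Step 5 — Ohm's law: I = V / Z_total = (-1.599 + j9.557) / (59.8 + j150.9) = 0.0511 + j0.03084 A.
Step 6 — Convert to polar: |I| = 0.05968 A, ∠I = 31.1°.

I = 0.05968∠31.1° A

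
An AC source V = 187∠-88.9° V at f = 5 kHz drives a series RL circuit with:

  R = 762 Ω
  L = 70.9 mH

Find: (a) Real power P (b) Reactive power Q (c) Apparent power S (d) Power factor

Step 1 — Angular frequency: ω = 2π·f = 2π·5000 = 3.142e+04 rad/s.
Step 2 — Component impedances:
  R: Z = R = 762 Ω
  L: Z = jωL = j·3.142e+04·0.0709 = 0 + j2227 Ω
Step 3 — Series combination: Z_total = R + L = 762 + j2227 Ω = 2354∠71.1° Ω.
Step 4 — Source phasor: V = 187∠-88.9° V = 3.59 - j187 V.
Step 5 — Current: I = V / Z = -0.07465 - j0.02715 A = 0.07944∠-160.0° A.
Step 6 — Complex power: S = V·I* = 4.808 + j14.05 VA.
Step 7 — Real power: P = Re(S) = 4.808 W.
Step 8 — Reactive power: Q = Im(S) = 14.05 VAR.
Step 9 — Apparent power: |S| = 14.85 VA.
Step 10 — Power factor: PF = P/|S| = 0.3237 (lagging).

(a) P = 4.808 W  (b) Q = 14.05 VAR  (c) S = 14.85 VA  (d) PF = 0.3237 (lagging)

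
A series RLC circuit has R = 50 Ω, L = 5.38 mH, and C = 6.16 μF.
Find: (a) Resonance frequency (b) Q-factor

Step 1 — Resonance condition Im(Z)=0 gives ω₀ = 1/√(LC).
Step 2 — ω₀ = 1/√(0.00538·6.16e-06) = 5493 rad/s.
Step 3 — f₀ = ω₀/(2π) = 874.3 Hz.
Step 4 — Series Q: Q = ω₀L/R = 5493·0.00538/50 = 0.5911.

(a) f₀ = 874.3 Hz  (b) Q = 0.5911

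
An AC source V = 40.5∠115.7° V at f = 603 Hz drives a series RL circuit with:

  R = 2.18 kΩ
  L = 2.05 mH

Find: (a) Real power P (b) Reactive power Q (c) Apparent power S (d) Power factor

Step 1 — Angular frequency: ω = 2π·f = 2π·603 = 3789 rad/s.
Step 2 — Component impedances:
  R: Z = R = 2180 Ω
  L: Z = jωL = j·3789·0.00205 = 0 + j7.767 Ω
Step 3 — Series combination: Z_total = R + L = 2180 + j7.767 Ω = 2180∠0.2° Ω.
Step 4 — Source phasor: V = 40.5∠115.7° V = -17.56 + j36.49 V.
Step 5 — Current: I = V / Z = -0.007997 + j0.01677 A = 0.01858∠115.5° A.
Step 6 — Complex power: S = V·I* = 0.7524 + j0.002681 VA.
Step 7 — Real power: P = Re(S) = 0.7524 W.
Step 8 — Reactive power: Q = Im(S) = 0.002681 VAR.
Step 9 — Apparent power: |S| = 0.7524 VA.
Step 10 — Power factor: PF = P/|S| = 1 (lagging).

(a) P = 0.7524 W  (b) Q = 0.002681 VAR  (c) S = 0.7524 VA  (d) PF = 1 (lagging)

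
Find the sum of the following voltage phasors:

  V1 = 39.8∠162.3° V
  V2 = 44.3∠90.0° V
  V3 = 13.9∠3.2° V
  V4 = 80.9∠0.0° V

Step 1 — Convert each phasor to rectangular form:
  V1 = 39.8·(cos(162.3°) + j·sin(162.3°)) = -37.92 + j12.1 V
  V2 = 44.3·(cos(90.0°) + j·sin(90.0°)) = 0 + j44.3 V
  V3 = 13.9·(cos(3.2°) + j·sin(3.2°)) = 13.88 + j0.7759 V
  V4 = 80.9·(cos(0.0°) + j·sin(0.0°)) = 80.9 V
Step 2 — Sum components: V_total = 56.86 + j57.18 V.
Step 3 — Convert to polar: |V_total| = 80.64 V, ∠V_total = 45.2°.

V_total = 80.64∠45.2° V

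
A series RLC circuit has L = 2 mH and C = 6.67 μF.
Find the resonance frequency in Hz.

Step 1 — Resonance condition Im(Z)=0 gives ω₀ = 1/√(LC).
Step 2 — ω₀ = 1/√(0.002·6.67e-06) = 8658 rad/s.
Step 3 — f₀ = ω₀/(2π) = 1378 Hz.

f₀ = 1378 Hz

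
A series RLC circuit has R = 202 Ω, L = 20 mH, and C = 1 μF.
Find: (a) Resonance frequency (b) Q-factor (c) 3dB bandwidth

Step 1 — Resonance: ω₀ = 1/√(LC) = 1/√(0.02·1e-06) = 7071 rad/s.
Step 2 — f₀ = ω₀/(2π) = 1125 Hz.
Step 3 — Series Q: Q = ω₀L/R = 7071·0.02/202 = 0.7001.
Step 4 — Bandwidth: Δω = ω₀/Q = 1.01e+04 rad/s; BW = Δω/(2π) = 1607 Hz.

(a) f₀ = 1125 Hz  (b) Q = 0.7001  (c) BW = 1607 Hz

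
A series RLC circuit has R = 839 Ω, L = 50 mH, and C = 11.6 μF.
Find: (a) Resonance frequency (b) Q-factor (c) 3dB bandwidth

Step 1 — Resonance: ω₀ = 1/√(LC) = 1/√(0.05·1.16e-05) = 1313 rad/s.
Step 2 — f₀ = ω₀/(2π) = 209 Hz.
Step 3 — Series Q: Q = ω₀L/R = 1313·0.05/839 = 0.07825.
Step 4 — Bandwidth: Δω = ω₀/Q = 1.678e+04 rad/s; BW = Δω/(2π) = 2671 Hz.

(a) f₀ = 209 Hz  (b) Q = 0.07825  (c) BW = 2671 Hz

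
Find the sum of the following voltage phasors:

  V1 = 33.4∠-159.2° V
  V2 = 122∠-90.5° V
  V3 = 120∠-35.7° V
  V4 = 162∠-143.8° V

Step 1 — Convert each phasor to rectangular form:
  V1 = 33.4·(cos(-159.2°) + j·sin(-159.2°)) = -31.22 - j11.86 V
  V2 = 122·(cos(-90.5°) + j·sin(-90.5°)) = -1.065 - j122 V
  V3 = 120·(cos(-35.7°) + j·sin(-35.7°)) = 97.45 - j70.02 V
  V4 = 162·(cos(-143.8°) + j·sin(-143.8°)) = -130.7 - j95.68 V
Step 2 — Sum components: V_total = -65.57 - j299.6 V.
Step 3 — Convert to polar: |V_total| = 306.7 V, ∠V_total = -102.3°.

V_total = 306.7∠-102.3° V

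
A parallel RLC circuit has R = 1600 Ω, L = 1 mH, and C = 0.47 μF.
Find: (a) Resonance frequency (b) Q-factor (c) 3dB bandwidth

Step 1 — Resonance: ω₀ = 1/√(LC) = 1/√(0.001·4.7e-07) = 4.613e+04 rad/s.
Step 2 — f₀ = ω₀/(2π) = 7341 Hz.
Step 3 — Parallel Q: Q = R/(ω₀L) = 1600/(4.613e+04·0.001) = 34.69.
Step 4 — Bandwidth: Δω = ω₀/Q = 1330 rad/s; BW = Δω/(2π) = 211.6 Hz.

(a) f₀ = 7341 Hz  (b) Q = 34.69  (c) BW = 211.6 Hz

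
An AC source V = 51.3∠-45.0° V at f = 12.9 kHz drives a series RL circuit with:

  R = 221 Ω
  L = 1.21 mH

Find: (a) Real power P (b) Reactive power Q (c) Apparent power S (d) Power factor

Step 1 — Angular frequency: ω = 2π·f = 2π·1.29e+04 = 8.105e+04 rad/s.
Step 2 — Component impedances:
  R: Z = R = 221 Ω
  L: Z = jωL = j·8.105e+04·0.00121 = 0 + j98.07 Ω
Step 3 — Series combination: Z_total = R + L = 221 + j98.07 Ω = 241.8∠23.9° Ω.
Step 4 — Source phasor: V = 51.3∠-45.0° V = 36.27 - j36.27 V.
Step 5 — Current: I = V / Z = 0.07628 - j0.198 A = 0.2122∠-68.9° A.
Step 6 — Complex power: S = V·I* = 9.949 + j4.415 VA.
Step 7 — Real power: P = Re(S) = 9.949 W.
Step 8 — Reactive power: Q = Im(S) = 4.415 VAR.
Step 9 — Apparent power: |S| = 10.88 VA.
Step 10 — Power factor: PF = P/|S| = 0.914 (lagging).

(a) P = 9.949 W  (b) Q = 4.415 VAR  (c) S = 10.88 VA  (d) PF = 0.914 (lagging)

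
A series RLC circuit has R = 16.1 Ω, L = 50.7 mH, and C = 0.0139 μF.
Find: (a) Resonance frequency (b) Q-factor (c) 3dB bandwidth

Step 1 — Resonance: ω₀ = 1/√(LC) = 1/√(0.0507·1.39e-08) = 3.767e+04 rad/s.
Step 2 — f₀ = ω₀/(2π) = 5995 Hz.
Step 3 — Series Q: Q = ω₀L/R = 3.767e+04·0.0507/16.1 = 118.6.
Step 4 — Bandwidth: Δω = ω₀/Q = 317.6 rad/s; BW = Δω/(2π) = 50.54 Hz.

(a) f₀ = 5995 Hz  (b) Q = 118.6  (c) BW = 50.54 Hz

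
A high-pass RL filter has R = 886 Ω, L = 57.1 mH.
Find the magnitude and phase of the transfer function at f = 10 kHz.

Step 1 — Angular frequency: ω = 2π·1e+04 = 6.283e+04 rad/s.
Step 2 — Transfer function: H(jω) = jωL/(R + jωL).
Step 3 — Numerator jωL = j·3588; denominator R + jωL = 886 + j3588.
Step 4 — H = 0.9425 + j0.2328.
Step 5 — Magnitude: |H| = 0.9708 (-0.3 dB); phase: φ = 13.9°.

|H| = 0.9708 (-0.3 dB), φ = 13.9°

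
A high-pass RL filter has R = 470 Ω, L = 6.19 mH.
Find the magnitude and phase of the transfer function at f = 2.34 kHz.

Step 1 — Angular frequency: ω = 2π·2340 = 1.47e+04 rad/s.
Step 2 — Transfer function: H(jω) = jωL/(R + jωL).
Step 3 — Numerator jωL = j·91.01; denominator R + jωL = 470 + j91.01.
Step 4 — H = 0.03614 + j0.1866.
Step 5 — Magnitude: |H| = 0.1901 (-14.4 dB); phase: φ = 79.0°.

|H| = 0.1901 (-14.4 dB), φ = 79.0°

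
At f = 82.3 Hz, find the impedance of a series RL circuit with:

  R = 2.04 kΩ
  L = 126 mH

Step 1 — Angular frequency: ω = 2π·f = 2π·82.3 = 517.1 rad/s.
Step 2 — Component impedances:
  R: Z = R = 2040 Ω
  L: Z = jωL = j·517.1·0.126 = 0 + j65.16 Ω
Step 3 — Series combination: Z_total = R + L = 2040 + j65.16 Ω = 2041∠1.8° Ω.

Z = 2040 + j65.16 Ω = 2041∠1.8° Ω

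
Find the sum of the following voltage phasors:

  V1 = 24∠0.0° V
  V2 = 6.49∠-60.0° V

Step 1 — Convert each phasor to rectangular form:
  V1 = 24·(cos(0.0°) + j·sin(0.0°)) = 24 V
  V2 = 6.49·(cos(-60.0°) + j·sin(-60.0°)) = 3.245 - j5.621 V
Step 2 — Sum components: V_total = 27.25 - j5.621 V.
Step 3 — Convert to polar: |V_total| = 27.82 V, ∠V_total = -11.7°.

V_total = 27.82∠-11.7° V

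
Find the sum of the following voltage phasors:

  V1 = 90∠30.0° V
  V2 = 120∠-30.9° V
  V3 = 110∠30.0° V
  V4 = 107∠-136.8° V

Step 1 — Convert each phasor to rectangular form:
  V1 = 90·(cos(30.0°) + j·sin(30.0°)) = 77.94 + j45 V
  V2 = 120·(cos(-30.9°) + j·sin(-30.9°)) = 103 - j61.62 V
  V3 = 110·(cos(30.0°) + j·sin(30.0°)) = 95.26 + j55 V
  V4 = 107·(cos(-136.8°) + j·sin(-136.8°)) = -78 - j73.25 V
Step 2 — Sum components: V_total = 198.2 - j34.87 V.
Step 3 — Convert to polar: |V_total| = 201.2 V, ∠V_total = -10.0°.

V_total = 201.2∠-10.0° V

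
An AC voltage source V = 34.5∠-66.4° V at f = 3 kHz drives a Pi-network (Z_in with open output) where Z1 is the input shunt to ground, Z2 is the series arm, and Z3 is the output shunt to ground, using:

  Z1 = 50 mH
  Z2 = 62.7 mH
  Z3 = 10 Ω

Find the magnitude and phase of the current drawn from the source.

Step 1 — Angular frequency: ω = 2π·f = 2π·3000 = 1.885e+04 rad/s.
Step 2 — Component impedances:
  Z1: Z = jωL = j·1.885e+04·0.05 = 0 + j942.5 Ω
  Z2: Z = jωL = j·1.885e+04·0.0627 = 0 + j1182 Ω
  Z3: Z = R = 10 Ω
Step 3 — With open output, the series arm Z2 and the output shunt Z3 appear in series to ground: Z2 + Z3 = 10 + j1182 Ω.
Step 4 — Parallel with input shunt Z1: Z_in = Z1 || (Z2 + Z3) = 1.968 + j524.4 Ω = 524.4∠89.8° Ω.
Step 5 — Source phasor: V = 34.5∠-66.4° V = 13.81 - j31.61 V.
Step 6 — Ohm's law: I = V / Z_total = (13.81 - j31.61) / (1.968 + j524.4) = -0.06019 - j0.02657 A.
Step 7 — Convert to polar: |I| = 0.0658 A, ∠I = -156.2°.

I = 0.0658∠-156.2° A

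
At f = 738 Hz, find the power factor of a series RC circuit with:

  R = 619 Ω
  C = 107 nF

Step 1 — Angular frequency: ω = 2π·f = 2π·738 = 4637 rad/s.
Step 2 — Component impedances:
  R: Z = R = 619 Ω
  C: Z = 1/(jωC) = -j/(ω·C) = 0 - j2015 Ω
Step 3 — Series combination: Z_total = R + C = 619 - j2015 Ω = 2108∠-72.9° Ω.
Step 4 — Power factor: PF = cos(φ) = Re(Z)/|Z| = 619/2108 = 0.2936.
Step 5 — Type: Im(Z) = -2015 ⇒ leading (phase φ = -72.9°).

PF = 0.2936 (leading, φ = -72.9°)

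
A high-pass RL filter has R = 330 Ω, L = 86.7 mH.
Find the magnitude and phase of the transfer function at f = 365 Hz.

Step 1 — Angular frequency: ω = 2π·365 = 2293 rad/s.
Step 2 — Transfer function: H(jω) = jωL/(R + jωL).
Step 3 — Numerator jωL = j·198.8; denominator R + jωL = 330 + j198.8.
Step 4 — H = 0.2663 + j0.442.
Step 5 — Magnitude: |H| = 0.5161 (-5.7 dB); phase: φ = 58.9°.

|H| = 0.5161 (-5.7 dB), φ = 58.9°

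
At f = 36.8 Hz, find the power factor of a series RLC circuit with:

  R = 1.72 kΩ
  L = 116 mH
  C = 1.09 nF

Step 1 — Angular frequency: ω = 2π·f = 2π·36.8 = 231.2 rad/s.
Step 2 — Component impedances:
  R: Z = R = 1720 Ω
  L: Z = jωL = j·231.2·0.116 = 0 + j26.82 Ω
  C: Z = 1/(jωC) = -j/(ω·C) = 0 - j3.968e+06 Ω
Step 3 — Series combination: Z_total = R + L + C = 1720 - j3.968e+06 Ω = 3.968e+06∠-90.0° Ω.
Step 4 — Power factor: PF = cos(φ) = Re(Z)/|Z| = 1720/3.968e+06 = 0.0004335.
Step 5 — Type: Im(Z) = -3.968e+06 ⇒ leading (phase φ = -90.0°).

PF = 0.0004335 (leading, φ = -90.0°)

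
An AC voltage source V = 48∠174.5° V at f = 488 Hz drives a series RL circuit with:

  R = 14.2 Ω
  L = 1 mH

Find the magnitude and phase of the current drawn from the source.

Step 1 — Angular frequency: ω = 2π·f = 2π·488 = 3066 rad/s.
Step 2 — Component impedances:
  R: Z = R = 14.2 Ω
  L: Z = jωL = j·3066·0.001 = 0 + j3.066 Ω
Step 3 — Series combination: Z_total = R + L = 14.2 + j3.066 Ω = 14.53∠12.2° Ω.
Step 4 — Source phasor: V = 48∠174.5° V = -47.78 + j4.601 V.
Step 5 — Ohm's law: I = V / Z_total = (-47.78 + j4.601) / (14.2 + j3.066) = -3.148 + j1.004 A.
Step 6 — Convert to polar: |I| = 3.304 A, ∠I = 162.3°.

I = 3.304∠162.3° A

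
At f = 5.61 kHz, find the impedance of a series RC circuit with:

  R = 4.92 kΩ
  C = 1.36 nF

Step 1 — Angular frequency: ω = 2π·f = 2π·5610 = 3.525e+04 rad/s.
Step 2 — Component impedances:
  R: Z = R = 4920 Ω
  C: Z = 1/(jωC) = -j/(ω·C) = 0 - j2.086e+04 Ω
Step 3 — Series combination: Z_total = R + C = 4920 - j2.086e+04 Ω = 2.143e+04∠-76.7° Ω.

Z = 4920 - j2.086e+04 Ω = 2.143e+04∠-76.7° Ω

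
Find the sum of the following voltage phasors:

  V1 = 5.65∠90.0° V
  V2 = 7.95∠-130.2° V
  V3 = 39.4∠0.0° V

Step 1 — Convert each phasor to rectangular form:
  V1 = 5.65·(cos(90.0°) + j·sin(90.0°)) = 0 + j5.65 V
  V2 = 7.95·(cos(-130.2°) + j·sin(-130.2°)) = -5.131 - j6.072 V
  V3 = 39.4·(cos(0.0°) + j·sin(0.0°)) = 39.4 V
Step 2 — Sum components: V_total = 34.27 - j0.4222 V.
Step 3 — Convert to polar: |V_total| = 34.27 V, ∠V_total = -0.7°.

V_total = 34.27∠-0.7° V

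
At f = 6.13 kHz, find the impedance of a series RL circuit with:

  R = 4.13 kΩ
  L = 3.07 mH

Step 1 — Angular frequency: ω = 2π·f = 2π·6130 = 3.852e+04 rad/s.
Step 2 — Component impedances:
  R: Z = R = 4130 Ω
  L: Z = jωL = j·3.852e+04·0.00307 = 0 + j118.2 Ω
Step 3 — Series combination: Z_total = R + L = 4130 + j118.2 Ω = 4132∠1.6° Ω.

Z = 4130 + j118.2 Ω = 4132∠1.6° Ω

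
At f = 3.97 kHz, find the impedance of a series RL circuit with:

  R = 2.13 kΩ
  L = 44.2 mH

Step 1 — Angular frequency: ω = 2π·f = 2π·3970 = 2.494e+04 rad/s.
Step 2 — Component impedances:
  R: Z = R = 2130 Ω
  L: Z = jωL = j·2.494e+04·0.0442 = 0 + j1103 Ω
Step 3 — Series combination: Z_total = R + L = 2130 + j1103 Ω = 2398∠27.4° Ω.

Z = 2130 + j1103 Ω = 2398∠27.4° Ω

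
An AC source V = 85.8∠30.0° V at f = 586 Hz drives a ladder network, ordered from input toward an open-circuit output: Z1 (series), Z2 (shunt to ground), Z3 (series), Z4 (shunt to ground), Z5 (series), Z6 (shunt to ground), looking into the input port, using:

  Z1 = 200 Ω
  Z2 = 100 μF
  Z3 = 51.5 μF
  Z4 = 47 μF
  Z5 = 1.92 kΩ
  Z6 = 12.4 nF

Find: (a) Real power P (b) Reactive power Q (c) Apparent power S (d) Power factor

Step 1 — Angular frequency: ω = 2π·f = 2π·586 = 3682 rad/s.
Step 2 — Component impedances:
  Z1: Z = R = 200 Ω
  Z2: Z = 1/(jωC) = -j/(ω·C) = 0 - j2.716 Ω
  Z3: Z = 1/(jωC) = -j/(ω·C) = 0 - j5.274 Ω
  Z4: Z = 1/(jωC) = -j/(ω·C) = 0 - j5.779 Ω
  Z5: Z = R = 1920 Ω
  Z6: Z = 1/(jωC) = -j/(ω·C) = 0 - j2.19e+04 Ω
Step 3 — Ladder network (open output): work backward from the far end, alternating series and parallel combinations. Z_in = 200 - j2.18 Ω = 200∠-0.6° Ω.
Step 4 — Source phasor: V = 85.8∠30.0° V = 74.3 + j42.9 V.
Step 5 — Current: I = V / Z = 0.3691 + j0.2185 A = 0.429∠30.6° A.
Step 6 — Complex power: S = V·I* = 36.8 - j0.4012 VA.
Step 7 — Real power: P = Re(S) = 36.8 W.
Step 8 — Reactive power: Q = Im(S) = -0.4012 VAR.
Step 9 — Apparent power: |S| = 36.81 VA.
Step 10 — Power factor: PF = P/|S| = 0.9999 (leading).

(a) P = 36.8 W  (b) Q = -0.4012 VAR  (c) S = 36.81 VA  (d) PF = 0.9999 (leading)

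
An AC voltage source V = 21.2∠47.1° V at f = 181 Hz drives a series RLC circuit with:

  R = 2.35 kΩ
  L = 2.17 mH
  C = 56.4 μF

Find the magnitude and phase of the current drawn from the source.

Step 1 — Angular frequency: ω = 2π·f = 2π·181 = 1137 rad/s.
Step 2 — Component impedances:
  R: Z = R = 2350 Ω
  L: Z = jωL = j·1137·0.00217 = 0 + j2.468 Ω
  C: Z = 1/(jωC) = -j/(ω·C) = 0 - j15.59 Ω
Step 3 — Series combination: Z_total = R + L + C = 2350 - j13.12 Ω = 2350∠-0.3° Ω.
Step 4 — Source phasor: V = 21.2∠47.1° V = 14.43 + j15.53 V.
Step 5 — Ohm's law: I = V / Z_total = (14.43 + j15.53) / (2350 - j13.12) = 0.006104 + j0.006643 A.
Step 6 — Convert to polar: |I| = 0.009021 A, ∠I = 47.4°.

I = 0.009021∠47.4° A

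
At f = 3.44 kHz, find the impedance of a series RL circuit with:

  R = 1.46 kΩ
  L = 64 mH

Step 1 — Angular frequency: ω = 2π·f = 2π·3440 = 2.161e+04 rad/s.
Step 2 — Component impedances:
  R: Z = R = 1460 Ω
  L: Z = jωL = j·2.161e+04·0.064 = 0 + j1383 Ω
Step 3 — Series combination: Z_total = R + L = 1460 + j1383 Ω = 2011∠43.5° Ω.

Z = 1460 + j1383 Ω = 2011∠43.5° Ω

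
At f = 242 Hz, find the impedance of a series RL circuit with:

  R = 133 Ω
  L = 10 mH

Step 1 — Angular frequency: ω = 2π·f = 2π·242 = 1521 rad/s.
Step 2 — Component impedances:
  R: Z = R = 133 Ω
  L: Z = jωL = j·1521·0.01 = 0 + j15.21 Ω
Step 3 — Series combination: Z_total = R + L = 133 + j15.21 Ω = 133.9∠6.5° Ω.

Z = 133 + j15.21 Ω = 133.9∠6.5° Ω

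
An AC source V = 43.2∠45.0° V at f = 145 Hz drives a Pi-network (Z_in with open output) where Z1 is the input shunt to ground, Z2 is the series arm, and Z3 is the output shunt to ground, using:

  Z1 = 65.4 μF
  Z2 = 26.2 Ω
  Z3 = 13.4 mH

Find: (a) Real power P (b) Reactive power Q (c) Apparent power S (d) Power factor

Step 1 — Angular frequency: ω = 2π·f = 2π·145 = 911.1 rad/s.
Step 2 — Component impedances:
  Z1: Z = 1/(jωC) = -j/(ω·C) = 0 - j16.78 Ω
  Z2: Z = R = 26.2 Ω
  Z3: Z = jωL = j·911.1·0.0134 = 0 + j12.21 Ω
Step 3 — With open output, the series arm Z2 and the output shunt Z3 appear in series to ground: Z2 + Z3 = 26.2 + j12.21 Ω.
Step 4 — Parallel with input shunt Z1: Z_in = Z1 || (Z2 + Z3) = 10.43 - j14.96 Ω = 18.24∠-55.1° Ω.
Step 5 — Source phasor: V = 43.2∠45.0° V = 30.55 + j30.55 V.
Step 6 — Current: I = V / Z = -0.4158 + j2.332 A = 2.368∠100.1° A.
Step 7 — Complex power: S = V·I* = 58.52 - j83.93 VA.
Step 8 — Real power: P = Re(S) = 58.52 W.
Step 9 — Reactive power: Q = Im(S) = -83.93 VAR.
Step 10 — Apparent power: |S| = 102.3 VA.
Step 11 — Power factor: PF = P/|S| = 0.572 (leading).

(a) P = 58.52 W  (b) Q = -83.93 VAR  (c) S = 102.3 VA  (d) PF = 0.572 (leading)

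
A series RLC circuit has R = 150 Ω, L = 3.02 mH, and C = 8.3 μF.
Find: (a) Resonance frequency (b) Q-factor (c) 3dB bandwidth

Step 1 — Resonance: ω₀ = 1/√(LC) = 1/√(0.00302·8.3e-06) = 6316 rad/s.
Step 2 — f₀ = ω₀/(2π) = 1005 Hz.
Step 3 — Series Q: Q = ω₀L/R = 6316·0.00302/150 = 0.1272.
Step 4 — Bandwidth: Δω = ω₀/Q = 4.967e+04 rad/s; BW = Δω/(2π) = 7905 Hz.

(a) f₀ = 1005 Hz  (b) Q = 0.1272  (c) BW = 7905 Hz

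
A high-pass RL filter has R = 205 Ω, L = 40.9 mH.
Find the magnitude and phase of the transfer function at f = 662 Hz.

Step 1 — Angular frequency: ω = 2π·662 = 4159 rad/s.
Step 2 — Transfer function: H(jω) = jωL/(R + jωL).
Step 3 — Numerator jωL = j·170.1; denominator R + jωL = 205 + j170.1.
Step 4 — H = 0.4078 + j0.4914.
Step 5 — Magnitude: |H| = 0.6386 (-3.9 dB); phase: φ = 50.3°.

|H| = 0.6386 (-3.9 dB), φ = 50.3°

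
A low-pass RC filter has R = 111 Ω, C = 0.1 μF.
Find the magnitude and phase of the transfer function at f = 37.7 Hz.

Step 1 — Angular frequency: ω = 2π·37.7 = 236.9 rad/s.
Step 2 — Transfer function: H(jω) = 1/(1 + jωRC).
Step 3 — Denominator: 1 + jωRC = 1 + j·236.9·111·1e-07 = 1 + j0.002629.
Step 4 — H = 1 - j0.002629.
Step 5 — Magnitude: |H| = 1 (-0.0 dB); phase: φ = -0.2°.

|H| = 1 (-0.0 dB), φ = -0.2°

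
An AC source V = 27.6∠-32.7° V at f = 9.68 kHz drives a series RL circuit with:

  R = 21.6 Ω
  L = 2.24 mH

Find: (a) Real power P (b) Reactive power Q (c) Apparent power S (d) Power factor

Step 1 — Angular frequency: ω = 2π·f = 2π·9680 = 6.082e+04 rad/s.
Step 2 — Component impedances:
  R: Z = R = 21.6 Ω
  L: Z = jωL = j·6.082e+04·0.00224 = 0 + j136.2 Ω
Step 3 — Series combination: Z_total = R + L = 21.6 + j136.2 Ω = 137.9∠81.0° Ω.
Step 4 — Source phasor: V = 27.6∠-32.7° V = 23.23 - j14.91 V.
Step 5 — Current: I = V / Z = -0.0804 - j0.1832 A = 0.2001∠-113.7° A.
Step 6 — Complex power: S = V·I* = 0.8647 + j5.454 VA.
Step 7 — Real power: P = Re(S) = 0.8647 W.
Step 8 — Reactive power: Q = Im(S) = 5.454 VAR.
Step 9 — Apparent power: |S| = 5.522 VA.
Step 10 — Power factor: PF = P/|S| = 0.1566 (lagging).

(a) P = 0.8647 W  (b) Q = 5.454 VAR  (c) S = 5.522 VA  (d) PF = 0.1566 (lagging)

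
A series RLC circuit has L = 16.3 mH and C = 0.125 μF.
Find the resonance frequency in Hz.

Step 1 — Resonance condition Im(Z)=0 gives ω₀ = 1/√(LC).
Step 2 — ω₀ = 1/√(0.0163·1.25e-07) = 2.215e+04 rad/s.
Step 3 — f₀ = ω₀/(2π) = 3526 Hz.

f₀ = 3526 Hz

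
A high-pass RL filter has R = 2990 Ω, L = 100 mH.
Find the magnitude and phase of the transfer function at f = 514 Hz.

Step 1 — Angular frequency: ω = 2π·514 = 3230 rad/s.
Step 2 — Transfer function: H(jω) = jωL/(R + jωL).
Step 3 — Numerator jωL = j·323; denominator R + jωL = 2990 + j323.
Step 4 — H = 0.01153 + j0.1068.
Step 5 — Magnitude: |H| = 0.1074 (-19.4 dB); phase: φ = 83.8°.

|H| = 0.1074 (-19.4 dB), φ = 83.8°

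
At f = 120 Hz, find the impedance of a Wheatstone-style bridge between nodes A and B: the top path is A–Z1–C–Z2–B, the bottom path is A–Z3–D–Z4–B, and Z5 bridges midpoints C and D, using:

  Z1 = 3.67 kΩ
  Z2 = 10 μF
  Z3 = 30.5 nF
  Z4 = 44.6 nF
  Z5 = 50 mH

Step 1 — Angular frequency: ω = 2π·f = 2π·120 = 754 rad/s.
Step 2 — Component impedances:
  Z1: Z = R = 3670 Ω
  Z2: Z = 1/(jωC) = -j/(ω·C) = 0 - j132.6 Ω
  Z3: Z = 1/(jωC) = -j/(ω·C) = 0 - j4.348e+04 Ω
  Z4: Z = 1/(jωC) = -j/(ω·C) = 0 - j2.974e+04 Ω
  Z5: Z = jωL = j·754·0.05 = 0 + j37.7 Ω
Step 3 — Bridge requires nodal analysis (the Z5 bridge couples midpoints C and D, so the two paths cannot be reduced to a simple series/parallel combination). Setting node B to ground and injecting 1 A at node A, the 3-node admittance system at A, C, D solves to V_A = Z_AB = 3644 - j439.9 Ω = 3670∠-6.9° Ω.

Z = 3644 - j439.9 Ω = 3670∠-6.9° Ω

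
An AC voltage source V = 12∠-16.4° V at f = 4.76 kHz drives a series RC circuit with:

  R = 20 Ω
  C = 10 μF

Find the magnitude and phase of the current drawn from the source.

Step 1 — Angular frequency: ω = 2π·f = 2π·4760 = 2.991e+04 rad/s.
Step 2 — Component impedances:
  R: Z = R = 20 Ω
  C: Z = 1/(jωC) = -j/(ω·C) = 0 - j3.344 Ω
Step 3 — Series combination: Z_total = R + C = 20 - j3.344 Ω = 20.28∠-9.5° Ω.
Step 4 — Source phasor: V = 12∠-16.4° V = 11.51 - j3.388 V.
Step 5 — Ohm's law: I = V / Z_total = (11.51 - j3.388) / (20 - j3.344) = 0.5875 - j0.07119 A.
Step 6 — Convert to polar: |I| = 0.5918 A, ∠I = -6.9°.

I = 0.5918∠-6.9° A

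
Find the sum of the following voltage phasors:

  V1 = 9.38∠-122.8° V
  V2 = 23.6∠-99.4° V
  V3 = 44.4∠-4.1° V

Step 1 — Convert each phasor to rectangular form:
  V1 = 9.38·(cos(-122.8°) + j·sin(-122.8°)) = -5.081 - j7.885 V
  V2 = 23.6·(cos(-99.4°) + j·sin(-99.4°)) = -3.854 - j23.28 V
  V3 = 44.4·(cos(-4.1°) + j·sin(-4.1°)) = 44.29 - j3.174 V
Step 2 — Sum components: V_total = 35.35 - j34.34 V.
Step 3 — Convert to polar: |V_total| = 49.29 V, ∠V_total = -44.2°.

V_total = 49.29∠-44.2° V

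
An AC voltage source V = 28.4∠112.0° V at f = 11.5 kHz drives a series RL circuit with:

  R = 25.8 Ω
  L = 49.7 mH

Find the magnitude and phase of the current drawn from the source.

Step 1 — Angular frequency: ω = 2π·f = 2π·1.15e+04 = 7.226e+04 rad/s.
Step 2 — Component impedances:
  R: Z = R = 25.8 Ω
  L: Z = jωL = j·7.226e+04·0.0497 = 0 + j3591 Ω
Step 3 — Series combination: Z_total = R + L = 25.8 + j3591 Ω = 3591∠89.6° Ω.
Step 4 — Source phasor: V = 28.4∠112.0° V = -10.64 + j26.33 V.
Step 5 — Ohm's law: I = V / Z_total = (-10.64 + j26.33) / (25.8 + j3591) = 0.007311 + j0.003015 A.
Step 6 — Convert to polar: |I| = 0.007908 A, ∠I = 22.4°.

I = 0.007908∠22.4° A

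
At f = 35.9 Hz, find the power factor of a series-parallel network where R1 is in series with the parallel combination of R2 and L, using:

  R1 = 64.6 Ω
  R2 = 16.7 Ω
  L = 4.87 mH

Step 1 — Angular frequency: ω = 2π·f = 2π·35.9 = 225.6 rad/s.
Step 2 — Component impedances:
  R1: Z = R = 64.6 Ω
  R2: Z = R = 16.7 Ω
  L: Z = jωL = j·225.6·0.00487 = 0 + j1.099 Ω
Step 3 — Parallel branch: R2 || L = 1/(1/R2 + 1/L) = 0.07195 + j1.094 Ω.
Step 4 — Series with R1: Z_total = R1 + (R2 || L) = 64.67 + j1.094 Ω = 64.68∠1.0° Ω.
Step 5 — Power factor: PF = cos(φ) = Re(Z)/|Z| = 64.672/64.681 = 0.9999.
Step 6 — Type: Im(Z) = 1.094 ⇒ lagging (phase φ = 1.0°).

PF = 0.9999 (lagging, φ = 1.0°)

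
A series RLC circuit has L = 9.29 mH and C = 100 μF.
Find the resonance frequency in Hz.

Step 1 — Resonance condition Im(Z)=0 gives ω₀ = 1/√(LC).
Step 2 — ω₀ = 1/√(0.00929·0.0001) = 1038 rad/s.
Step 3 — f₀ = ω₀/(2π) = 165.1 Hz.

f₀ = 165.1 Hz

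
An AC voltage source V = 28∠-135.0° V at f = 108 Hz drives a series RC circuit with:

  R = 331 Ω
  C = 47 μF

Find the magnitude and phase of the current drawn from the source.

Step 1 — Angular frequency: ω = 2π·f = 2π·108 = 678.6 rad/s.
Step 2 — Component impedances:
  R: Z = R = 331 Ω
  C: Z = 1/(jωC) = -j/(ω·C) = 0 - j31.35 Ω
Step 3 — Series combination: Z_total = R + C = 331 - j31.35 Ω = 332.5∠-5.4° Ω.
Step 4 — Source phasor: V = 28∠-135.0° V = -19.8 - j19.8 V.
Step 5 — Ohm's law: I = V / Z_total = (-19.8 - j19.8) / (331 - j31.35) = -0.05367 - j0.0649 A.
Step 6 — Convert to polar: |I| = 0.08422 A, ∠I = -129.6°.

I = 0.08422∠-129.6° A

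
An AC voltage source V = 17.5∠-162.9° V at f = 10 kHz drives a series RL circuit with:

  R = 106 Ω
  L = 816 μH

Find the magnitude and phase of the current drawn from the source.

Step 1 — Angular frequency: ω = 2π·f = 2π·1e+04 = 6.283e+04 rad/s.
Step 2 — Component impedances:
  R: Z = R = 106 Ω
  L: Z = jωL = j·6.283e+04·0.000816 = 0 + j51.27 Ω
Step 3 — Series combination: Z_total = R + L = 106 + j51.27 Ω = 117.7∠25.8° Ω.
Step 4 — Source phasor: V = 17.5∠-162.9° V = -16.73 - j5.146 V.
Step 5 — Ohm's law: I = V / Z_total = (-16.73 - j5.146) / (106 + j51.27) = -0.1469 + j0.02251 A.
Step 6 — Convert to polar: |I| = 0.1486 A, ∠I = 171.3°.

I = 0.1486∠171.3° A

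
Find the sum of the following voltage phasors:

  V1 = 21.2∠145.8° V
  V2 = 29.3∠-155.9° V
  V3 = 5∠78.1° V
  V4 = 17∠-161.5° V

Step 1 — Convert each phasor to rectangular form:
  V1 = 21.2·(cos(145.8°) + j·sin(145.8°)) = -17.53 + j11.92 V
  V2 = 29.3·(cos(-155.9°) + j·sin(-155.9°)) = -26.75 - j11.96 V
  V3 = 5·(cos(78.1°) + j·sin(78.1°)) = 1.031 + j4.893 V
  V4 = 17·(cos(-161.5°) + j·sin(-161.5°)) = -16.12 - j5.394 V
Step 2 — Sum components: V_total = -59.37 - j0.5495 V.
Step 3 — Convert to polar: |V_total| = 59.37 V, ∠V_total = -179.5°.

V_total = 59.37∠-179.5° V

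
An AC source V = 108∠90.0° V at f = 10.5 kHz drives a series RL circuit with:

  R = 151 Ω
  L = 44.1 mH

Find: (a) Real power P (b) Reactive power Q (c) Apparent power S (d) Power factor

Step 1 — Angular frequency: ω = 2π·f = 2π·1.05e+04 = 6.597e+04 rad/s.
Step 2 — Component impedances:
  R: Z = R = 151 Ω
  L: Z = jωL = j·6.597e+04·0.0441 = 0 + j2909 Ω
Step 3 — Series combination: Z_total = R + L = 151 + j2909 Ω = 2913∠87.0° Ω.
Step 4 — Source phasor: V = 108∠90.0° V = 0 + j108 V.
Step 5 — Current: I = V / Z = 0.03702 + j0.001921 A = 0.03707∠3.0° A.
Step 6 — Complex power: S = V·I* = 0.2075 + j3.998 VA.
Step 7 — Real power: P = Re(S) = 0.2075 W.
Step 8 — Reactive power: Q = Im(S) = 3.998 VAR.
Step 9 — Apparent power: |S| = 4.004 VA.
Step 10 — Power factor: PF = P/|S| = 0.05183 (lagging).

(a) P = 0.2075 W  (b) Q = 3.998 VAR  (c) S = 4.004 VA  (d) PF = 0.05183 (lagging)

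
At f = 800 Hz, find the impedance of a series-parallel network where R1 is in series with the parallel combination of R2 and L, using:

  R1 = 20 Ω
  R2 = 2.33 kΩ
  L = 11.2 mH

Step 1 — Angular frequency: ω = 2π·f = 2π·800 = 5027 rad/s.
Step 2 — Component impedances:
  R1: Z = R = 20 Ω
  R2: Z = R = 2330 Ω
  L: Z = jωL = j·5027·0.0112 = 0 + j56.3 Ω
Step 3 — Parallel branch: R2 || L = 1/(1/R2 + 1/L) = 1.359 + j56.26 Ω.
Step 4 — Series with R1: Z_total = R1 + (R2 || L) = 21.36 + j56.26 Ω = 60.18∠69.2° Ω.

Z = 21.36 + j56.26 Ω = 60.18∠69.2° Ω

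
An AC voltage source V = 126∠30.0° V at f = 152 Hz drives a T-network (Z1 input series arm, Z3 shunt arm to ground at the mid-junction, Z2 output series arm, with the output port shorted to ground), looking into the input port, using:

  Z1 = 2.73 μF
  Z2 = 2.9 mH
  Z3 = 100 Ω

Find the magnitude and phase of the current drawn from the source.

Step 1 — Angular frequency: ω = 2π·f = 2π·152 = 955 rad/s.
Step 2 — Component impedances:
  Z1: Z = 1/(jωC) = -j/(ω·C) = 0 - j383.5 Ω
  Z2: Z = jωL = j·955·0.0029 = 0 + j2.77 Ω
  Z3: Z = R = 100 Ω
Step 3 — With the output port shorted to ground, the output series arm Z2 runs from the junction to ground; the shunt arm Z3 also runs from the junction to ground. They appear in parallel: Z3 || Z2 = 0.07665 + j2.768 Ω.
Step 4 — Series with input arm Z1: Z_in = Z1 + (Z3 || Z2) = 0.07665 - j380.8 Ω = 380.8∠-90.0° Ω.
Step 5 — Source phasor: V = 126∠30.0° V = 109.1 + j63 V.
Step 6 — Ohm's law: I = V / Z_total = (109.1 + j63) / (0.07665 - j380.8) = -0.1654 + j0.2866 A.
Step 7 — Convert to polar: |I| = 0.3309 A, ∠I = 120.0°.

I = 0.3309∠120.0° A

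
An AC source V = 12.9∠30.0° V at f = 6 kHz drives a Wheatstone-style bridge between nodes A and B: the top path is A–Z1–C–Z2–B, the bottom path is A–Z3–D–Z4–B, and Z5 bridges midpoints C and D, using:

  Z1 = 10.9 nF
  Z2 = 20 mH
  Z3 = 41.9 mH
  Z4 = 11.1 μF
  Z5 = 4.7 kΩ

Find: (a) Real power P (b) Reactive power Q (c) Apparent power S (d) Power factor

Step 1 — Angular frequency: ω = 2π·f = 2π·6000 = 3.77e+04 rad/s.
Step 2 — Component impedances:
  Z1: Z = 1/(jωC) = -j/(ω·C) = 0 - j2434 Ω
  Z2: Z = jωL = j·3.77e+04·0.02 = 0 + j754 Ω
  Z3: Z = jωL = j·3.77e+04·0.0419 = 0 + j1580 Ω
  Z4: Z = 1/(jωC) = -j/(ω·C) = 0 - j2.39 Ω
  Z5: Z = R = 4700 Ω
Step 3 — Bridge requires nodal analysis (the Z5 bridge couples midpoints C and D, so the two paths cannot be reduced to a simple series/parallel combination). Setting node B to ground and injecting 1 A at node A, the 3-node admittance system at A, C, D solves to V_A = Z_AB = 1.026e+04 + j1.219e+04 Ω = 1.593e+04∠49.9° Ω.
Step 4 — Source phasor: V = 12.9∠30.0° V = 11.17 + j6.45 V.
Step 5 — Current: I = V / Z = 0.0007612 - j0.0002758 A = 0.0008096∠-19.9° A.
Step 6 — Complex power: S = V·I* = 0.006725 + j0.007991 VA.
Step 7 — Real power: P = Re(S) = 0.006725 W.
Step 8 — Reactive power: Q = Im(S) = 0.007991 VAR.
Step 9 — Apparent power: |S| = 0.01044 VA.
Step 10 — Power factor: PF = P/|S| = 0.6439 (lagging).

(a) P = 0.006725 W  (b) Q = 0.007991 VAR  (c) S = 0.01044 VA  (d) PF = 0.6439 (lagging)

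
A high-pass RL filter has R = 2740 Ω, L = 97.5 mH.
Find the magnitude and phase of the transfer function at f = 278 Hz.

Step 1 — Angular frequency: ω = 2π·278 = 1747 rad/s.
Step 2 — Transfer function: H(jω) = jωL/(R + jωL).
Step 3 — Numerator jωL = j·170.3; denominator R + jωL = 2740 + j170.3.
Step 4 — H = 0.003848 + j0.06192.
Step 5 — Magnitude: |H| = 0.06204 (-24.1 dB); phase: φ = 86.4°.

|H| = 0.06204 (-24.1 dB), φ = 86.4°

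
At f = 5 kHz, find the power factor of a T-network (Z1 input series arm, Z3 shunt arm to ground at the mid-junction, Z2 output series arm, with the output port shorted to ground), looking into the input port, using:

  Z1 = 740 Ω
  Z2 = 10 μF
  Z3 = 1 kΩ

Step 1 — Angular frequency: ω = 2π·f = 2π·5000 = 3.142e+04 rad/s.
Step 2 — Component impedances:
  Z1: Z = R = 740 Ω
  Z2: Z = 1/(jωC) = -j/(ω·C) = 0 - j3.183 Ω
  Z3: Z = R = 1000 Ω
Step 3 — With the output port shorted to ground, the output series arm Z2 runs from the junction to ground; the shunt arm Z3 also runs from the junction to ground. They appear in parallel: Z3 || Z2 = 0.01013 - j3.183 Ω.
Step 4 — Series with input arm Z1: Z_in = Z1 + (Z3 || Z2) = 740 - j3.183 Ω = 740∠-0.2° Ω.
Step 5 — Power factor: PF = cos(φ) = Re(Z)/|Z| = 740/740 = 1.
Step 6 — Type: Im(Z) = -3.183 ⇒ leading (phase φ = -0.2°).

PF = 1 (leading, φ = -0.2°)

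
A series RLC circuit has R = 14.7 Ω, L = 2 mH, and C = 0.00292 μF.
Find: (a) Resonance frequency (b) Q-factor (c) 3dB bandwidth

Step 1 — Resonance condition Im(Z)=0 gives ω₀ = 1/√(LC).
Step 2 — ω₀ = 1/√(0.002·2.92e-09) = 4.138e+05 rad/s.
Step 3 — f₀ = ω₀/(2π) = 6.586e+04 Hz.
Step 4 — Series Q: Q = ω₀L/R = 4.138e+05·0.002/14.7 = 56.3.
Step 5 — 3dB bandwidth: Δω = ω₀/Q = 7350 rad/s; BW = Δω/(2π) = 1170 Hz.

(a) f₀ = 6.586e+04 Hz  (b) Q = 56.3  (c) BW = 1170 Hz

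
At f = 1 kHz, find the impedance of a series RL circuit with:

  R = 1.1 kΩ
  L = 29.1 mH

Step 1 — Angular frequency: ω = 2π·f = 2π·1000 = 6283 rad/s.
Step 2 — Component impedances:
  R: Z = R = 1100 Ω
  L: Z = jωL = j·6283·0.0291 = 0 + j182.8 Ω
Step 3 — Series combination: Z_total = R + L = 1100 + j182.8 Ω = 1115∠9.4° Ω.

Z = 1100 + j182.8 Ω = 1115∠9.4° Ω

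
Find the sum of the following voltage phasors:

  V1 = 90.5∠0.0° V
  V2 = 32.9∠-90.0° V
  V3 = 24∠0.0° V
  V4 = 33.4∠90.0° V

Step 1 — Convert each phasor to rectangular form:
  V1 = 90.5·(cos(0.0°) + j·sin(0.0°)) = 90.5 V
  V2 = 32.9·(cos(-90.0°) + j·sin(-90.0°)) = 0 - j32.9 V
  V3 = 24·(cos(0.0°) + j·sin(0.0°)) = 24 V
  V4 = 33.4·(cos(90.0°) + j·sin(90.0°)) = 0 + j33.4 V
Step 2 — Sum components: V_total = 114.5 + j0.5 V.
Step 3 — Convert to polar: |V_total| = 114.5 V, ∠V_total = 0.3°.

V_total = 114.5∠0.3° V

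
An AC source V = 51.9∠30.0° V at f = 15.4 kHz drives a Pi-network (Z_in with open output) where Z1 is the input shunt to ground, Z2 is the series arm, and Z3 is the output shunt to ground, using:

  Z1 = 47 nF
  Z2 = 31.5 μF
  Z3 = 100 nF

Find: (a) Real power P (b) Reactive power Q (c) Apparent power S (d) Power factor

Step 1 — Angular frequency: ω = 2π·f = 2π·1.54e+04 = 9.676e+04 rad/s.
Step 2 — Component impedances:
  Z1: Z = 1/(jωC) = -j/(ω·C) = 0 - j219.9 Ω
  Z2: Z = 1/(jωC) = -j/(ω·C) = 0 - j0.3281 Ω
  Z3: Z = 1/(jωC) = -j/(ω·C) = 0 - j103.3 Ω
Step 3 — With open output, the series arm Z2 and the output shunt Z3 appear in series to ground: Z2 + Z3 = 0 - j103.7 Ω.
Step 4 — Parallel with input shunt Z1: Z_in = Z1 || (Z2 + Z3) = 0 - j70.46 Ω = 70.46∠-90.0° Ω.
Step 5 — Source phasor: V = 51.9∠30.0° V = 44.95 + j25.95 V.
Step 6 — Current: I = V / Z = -0.3683 + j0.6379 A = 0.7366∠120.0° A.
Step 7 — Complex power: S = V·I* = 0 - j38.23 VA.
Step 8 — Real power: P = Re(S) = 0 W.
Step 9 — Reactive power: Q = Im(S) = -38.23 VAR.
Step 10 — Apparent power: |S| = 38.23 VA.
Step 11 — Power factor: PF = P/|S| = 0 (leading).

(a) P = 0 W  (b) Q = -38.23 VAR  (c) S = 38.23 VA  (d) PF = 0 (leading)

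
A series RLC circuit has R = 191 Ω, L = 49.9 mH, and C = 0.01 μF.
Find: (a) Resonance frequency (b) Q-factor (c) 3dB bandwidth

Step 1 — Resonance condition Im(Z)=0 gives ω₀ = 1/√(LC).
Step 2 — ω₀ = 1/√(0.0499·1e-08) = 4.477e+04 rad/s.
Step 3 — f₀ = ω₀/(2π) = 7125 Hz.
Step 4 — Series Q: Q = ω₀L/R = 4.477e+04·0.0499/191 = 11.7.
Step 5 — 3dB bandwidth: Δω = ω₀/Q = 3828 rad/s; BW = Δω/(2π) = 609.2 Hz.

(a) f₀ = 7125 Hz  (b) Q = 11.7  (c) BW = 609.2 Hz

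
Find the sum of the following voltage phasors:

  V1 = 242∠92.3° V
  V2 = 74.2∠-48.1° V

Step 1 — Convert each phasor to rectangular form:
  V1 = 242·(cos(92.3°) + j·sin(92.3°)) = -9.712 + j241.8 V
  V2 = 74.2·(cos(-48.1°) + j·sin(-48.1°)) = 49.55 - j55.23 V
Step 2 — Sum components: V_total = 39.84 + j186.6 V.
Step 3 — Convert to polar: |V_total| = 190.8 V, ∠V_total = 77.9°.

V_total = 190.8∠77.9° V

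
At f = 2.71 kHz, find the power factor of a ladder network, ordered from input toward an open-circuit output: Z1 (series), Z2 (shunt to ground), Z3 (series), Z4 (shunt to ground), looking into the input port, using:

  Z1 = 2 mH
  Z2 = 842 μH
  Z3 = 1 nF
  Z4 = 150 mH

Step 1 — Angular frequency: ω = 2π·f = 2π·2710 = 1.703e+04 rad/s.
Step 2 — Component impedances:
  Z1: Z = jωL = j·1.703e+04·0.002 = 0 + j34.05 Ω
  Z2: Z = jωL = j·1.703e+04·0.000842 = 0 + j14.34 Ω
  Z3: Z = 1/(jωC) = -j/(ω·C) = 0 - j5.873e+04 Ω
  Z4: Z = jωL = j·1.703e+04·0.15 = 0 + j2554 Ω
Step 3 — Ladder network (open output): work backward from the far end, alternating series and parallel combinations. Z_in = 0 + j48.4 Ω = 48.4∠90.0° Ω.
Step 4 — Power factor: PF = cos(φ) = Re(Z)/|Z| = 0/48.4 = 0.
Step 5 — Type: Im(Z) = 48.4 ⇒ lagging (phase φ = 90.0°).

PF = 0 (lagging, φ = 90.0°)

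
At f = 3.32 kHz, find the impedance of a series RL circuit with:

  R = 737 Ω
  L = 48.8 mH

Step 1 — Angular frequency: ω = 2π·f = 2π·3320 = 2.086e+04 rad/s.
Step 2 — Component impedances:
  R: Z = R = 737 Ω
  L: Z = jωL = j·2.086e+04·0.0488 = 0 + j1018 Ω
Step 3 — Series combination: Z_total = R + L = 737 + j1018 Ω = 1257∠54.1° Ω.

Z = 737 + j1018 Ω = 1257∠54.1° Ω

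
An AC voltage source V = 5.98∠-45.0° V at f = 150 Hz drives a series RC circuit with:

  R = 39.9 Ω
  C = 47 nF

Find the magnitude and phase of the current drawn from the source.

Step 1 — Angular frequency: ω = 2π·f = 2π·150 = 942.5 rad/s.
Step 2 — Component impedances:
  R: Z = R = 39.9 Ω
  C: Z = 1/(jωC) = -j/(ω·C) = 0 - j2.258e+04 Ω
Step 3 — Series combination: Z_total = R + C = 39.9 - j2.258e+04 Ω = 2.258e+04∠-89.9° Ω.
Step 4 — Source phasor: V = 5.98∠-45.0° V = 4.228 - j4.228 V.
Step 5 — Ohm's law: I = V / Z_total = (4.228 - j4.228) / (39.9 - j2.258e+04) = 0.0001876 + j0.000187 A.
Step 6 — Convert to polar: |I| = 0.0002649 A, ∠I = 44.9°.

I = 0.0002649∠44.9° A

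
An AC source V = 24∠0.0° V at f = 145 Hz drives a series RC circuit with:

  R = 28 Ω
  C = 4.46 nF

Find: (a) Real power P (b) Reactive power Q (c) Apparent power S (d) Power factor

Step 1 — Angular frequency: ω = 2π·f = 2π·145 = 911.1 rad/s.
Step 2 — Component impedances:
  R: Z = R = 28 Ω
  C: Z = 1/(jωC) = -j/(ω·C) = 0 - j2.461e+05 Ω
Step 3 — Series combination: Z_total = R + C = 28 - j2.461e+05 Ω = 2.461e+05∠-90.0° Ω.
Step 4 — Source phasor: V = 24∠0.0° V = 24 V.
Step 5 — Current: I = V / Z = 1.11e-08 + j9.752e-05 A = 9.752e-05∠90.0° A.
Step 6 — Complex power: S = V·I* = 2.663e-07 - j0.00234 VA.
Step 7 — Real power: P = Re(S) = 2.663e-07 W.
Step 8 — Reactive power: Q = Im(S) = -0.00234 VAR.
Step 9 — Apparent power: |S| = 0.00234 VA.
Step 10 — Power factor: PF = P/|S| = 0.0001138 (leading).

(a) P = 2.663e-07 W  (b) Q = -0.00234 VAR  (c) S = 0.00234 VA  (d) PF = 0.0001138 (leading)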